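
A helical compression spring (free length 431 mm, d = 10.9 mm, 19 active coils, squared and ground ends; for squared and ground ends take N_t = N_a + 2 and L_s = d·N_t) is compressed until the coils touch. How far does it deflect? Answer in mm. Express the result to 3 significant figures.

N_t = 21; L_s = 10.9·21 = 228.9 mm
δ_solid = L₀ − L_s = 431 − 228.9 = 202.1 mm

202 mm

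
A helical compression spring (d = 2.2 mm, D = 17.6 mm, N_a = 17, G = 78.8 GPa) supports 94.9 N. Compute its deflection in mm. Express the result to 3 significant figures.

38.1 mm

k = Gd⁴/(8D³N_a) = (78.8×10³)(2.2⁴)/(8·17.6³·17) = 2.4897 N/mm
δ = F/k = 94.9 / 2.4897 = 38.118 mm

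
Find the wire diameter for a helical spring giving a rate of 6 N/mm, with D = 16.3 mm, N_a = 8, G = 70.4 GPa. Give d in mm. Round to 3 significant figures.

d = (8D³N_a·k / G)^(1/4) = (8·16.3³·8·6 / (70.4×10³))^0.25
  = (23.622)^0.25 = 2.2046 mm

2.20 mm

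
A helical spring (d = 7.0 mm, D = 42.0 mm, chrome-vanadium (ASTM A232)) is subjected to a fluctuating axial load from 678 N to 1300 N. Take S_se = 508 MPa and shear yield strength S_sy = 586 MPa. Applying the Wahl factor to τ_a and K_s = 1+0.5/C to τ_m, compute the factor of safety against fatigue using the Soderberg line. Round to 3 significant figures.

C = D/d = 42.0/7.0 = 6.0000; K_W = (4C−1)/(4C−4)+0.615/C = 1.2525; K_s = 1+0.5/C = 1.0833
F_a = (F_max−F_min)/2 = 311 N; F_m = (F_max+F_min)/2 = 989 N
τ_a = K_W·8F_aD/(πd³) = 1.2525 × 96.974 = 121.46 MPa
τ_m = K_s·8F_mD/(πd³) = 1.0833 × 308.38 = 334.08 MPa
Soderberg: 1/n_f = τ_a/S_se + τ_m/S_sy = 121.46/508 + 334.08/586 = 0.23909 + 0.57011 = 0.8092
n_f = 1/0.8092 = 1.236

1.24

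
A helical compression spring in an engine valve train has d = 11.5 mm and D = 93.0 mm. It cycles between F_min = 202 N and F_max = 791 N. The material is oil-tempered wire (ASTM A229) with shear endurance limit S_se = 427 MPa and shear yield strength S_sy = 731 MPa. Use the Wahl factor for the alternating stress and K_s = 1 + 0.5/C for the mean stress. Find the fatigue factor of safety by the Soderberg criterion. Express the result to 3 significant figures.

4.18

C = D/d = 93.0/11.5 = 8.0870; K_W = (4C−1)/(4C−4)+0.615/C = 1.1819; K_s = 1+0.5/C = 1.0618
F_a = (F_max−F_min)/2 = 294.5 N; F_m = (F_max+F_min)/2 = 496.5 N
τ_a = K_W·8F_aD/(πd³) = 1.1819 × 45.858 = 54.198 MPa
τ_m = K_s·8F_mD/(πd³) = 1.0618 × 77.312 = 82.092 MPa
Soderberg: 1/n_f = τ_a/S_se + τ_m/S_sy = 54.198/427 + 82.092/731 = 0.12693 + 0.11230 = 0.23923
n_f = 1/0.23923 = 4.18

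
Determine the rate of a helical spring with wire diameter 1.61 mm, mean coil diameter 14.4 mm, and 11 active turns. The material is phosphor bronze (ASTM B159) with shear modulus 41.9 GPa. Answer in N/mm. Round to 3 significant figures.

1.07 N/mm

k = Gd⁴/(8D³N_a) = (41.9×10³ × 1.61⁴) / (8 × 14.4³ × 11)
  = 281525 / 262767 = 1.0714 N/mm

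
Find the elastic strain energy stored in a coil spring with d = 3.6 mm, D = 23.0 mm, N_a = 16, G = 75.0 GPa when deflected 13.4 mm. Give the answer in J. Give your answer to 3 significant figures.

k = Gd⁴/(8D³N_a) = (75.0×10³)(3.6⁴)/(8·23.0³·16) = 8.0887 N/mm
U = ½kδ² = 0.5 × 8.0887 × 13.4² = 726.2 N·mm = 0.7262 J

0.726 J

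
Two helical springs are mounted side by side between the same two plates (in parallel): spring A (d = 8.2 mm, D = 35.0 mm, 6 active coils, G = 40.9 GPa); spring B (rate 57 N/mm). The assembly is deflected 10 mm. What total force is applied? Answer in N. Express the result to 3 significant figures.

k_A = Gd⁴/(8D³N_a) = (40.9×10³)(8.2⁴)/(8·35.0³·6) = 89.853 N/mm
Parallel: k_eq = 89.853 + 57 = 146.85 N/mm
F = k_eq·δ = 146.85·10 = 1468.5 N

1470 N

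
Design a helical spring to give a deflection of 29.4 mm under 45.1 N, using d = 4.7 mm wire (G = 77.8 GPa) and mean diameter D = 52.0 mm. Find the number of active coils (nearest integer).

Required rate k = F/δ = 45.1/29.4 = 1.534 N/mm
N_a = Gd⁴/(8D³k) = (77.8×10³ × 4.7⁴)/(8 × 52.0³ × 1.534)
    = 3.79639e+07 / 1.72556e+06 = 22 → 22 coils

22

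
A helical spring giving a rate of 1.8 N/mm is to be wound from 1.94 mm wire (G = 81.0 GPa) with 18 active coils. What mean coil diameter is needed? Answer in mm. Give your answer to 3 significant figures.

D = (Gd⁴/(8N_a·k))^(1/3) = (81.0×10³·1.94⁴/(8·18·1.8))^(1/3)
  = (4426.46)^(1/3) = 16.4192 mm

16.4 mm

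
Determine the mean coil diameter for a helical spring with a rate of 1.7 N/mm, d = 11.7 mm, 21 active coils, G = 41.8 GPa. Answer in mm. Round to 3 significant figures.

140 mm

D = (Gd⁴/(8N_a·k))^(1/3) = (41.8×10³·11.7⁴/(8·21·1.7))^(1/3)
  = (2.74259e+06)^(1/3) = 139.9761 mm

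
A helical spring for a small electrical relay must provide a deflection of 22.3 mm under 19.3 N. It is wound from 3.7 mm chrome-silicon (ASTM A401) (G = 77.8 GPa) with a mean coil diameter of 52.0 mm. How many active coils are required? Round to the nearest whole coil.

Required rate k = F/δ = 19.3/22.3 = 0.86547 N/mm
N_a = Gd⁴/(8D³k) = (77.8×10³ × 3.7⁴)/(8 × 52.0³ × 0.86547)
    = 1.4581e+07 / 973537 = 14.98 → 15 coils

15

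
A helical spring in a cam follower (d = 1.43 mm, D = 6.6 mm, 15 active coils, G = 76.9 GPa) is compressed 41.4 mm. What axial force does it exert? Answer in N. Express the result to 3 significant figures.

386 N

k = Gd⁴/(8D³N_a) = (76.9×10³)(1.43⁴)/(8·6.6³·15) = 9.3209 N/mm
F = k·δ = 9.3209 × 41.4 = 385.88 N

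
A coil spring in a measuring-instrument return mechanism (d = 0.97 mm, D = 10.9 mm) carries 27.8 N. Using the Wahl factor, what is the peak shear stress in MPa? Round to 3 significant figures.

Spring index C = D/d = 10.9/0.97 = 11.2371
K_W = (4C−1)/(4C−4) + 0.615/C = 43.948/40.948 + 0.0547 = 1.1280
τ₀ = 8FD/(πd³) = 8·27.8·10.9/(π·0.97³) = 2424.16/2.8672 = 845.47 MPa
τ_max = K·τ₀ = 1.1280 × 845.47 = 953.68 MPa

954 MPa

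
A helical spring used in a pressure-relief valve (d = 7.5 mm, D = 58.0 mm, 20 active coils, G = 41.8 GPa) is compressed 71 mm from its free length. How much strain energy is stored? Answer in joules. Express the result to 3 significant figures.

k = Gd⁴/(8D³N_a) = (41.8×10³)(7.5⁴)/(8·58.0³·20) = 4.2366 N/mm
U = ½kδ² = 0.5 × 4.2366 × 71² = 10678 N·mm = 10.678 J

10.7 J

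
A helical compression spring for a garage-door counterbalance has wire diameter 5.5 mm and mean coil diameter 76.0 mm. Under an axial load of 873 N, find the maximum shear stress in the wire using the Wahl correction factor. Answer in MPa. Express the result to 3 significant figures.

1120 MPa

Spring index C = D/d = 76.0/5.5 = 13.8182
K_W = (4C−1)/(4C−4) + 0.615/C = 54.273/51.273 + 0.0445 = 1.1030
τ₀ = 8FD/(πd³) = 8·873·76.0/(π·5.5³) = 530784/522.68 = 1015.5 MPa
τ_max = K·τ₀ = 1.1030 × 1015.5 = 1120.1 MPa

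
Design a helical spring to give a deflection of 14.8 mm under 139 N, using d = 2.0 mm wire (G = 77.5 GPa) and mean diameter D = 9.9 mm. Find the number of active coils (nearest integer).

17

Required rate k = F/δ = 139/14.8 = 9.3919 N/mm
N_a = Gd⁴/(8D³k) = (77.5×10³ × 2.0⁴)/(8 × 9.9³ × 9.3919)
    = 1.24e+06 / 72903.5 = 17.01 → 17 coils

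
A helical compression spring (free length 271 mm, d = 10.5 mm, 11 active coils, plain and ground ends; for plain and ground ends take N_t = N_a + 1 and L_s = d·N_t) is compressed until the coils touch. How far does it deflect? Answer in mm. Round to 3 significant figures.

N_t = 12; L_s = 10.5·12 = 126 mm
δ_solid = L₀ − L_s = 271 − 126 = 145 mm

145 mm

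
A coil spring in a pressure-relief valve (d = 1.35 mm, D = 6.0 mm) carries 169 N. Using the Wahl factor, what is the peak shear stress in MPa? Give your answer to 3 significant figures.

Spring index C = D/d = 6.0/1.35 = 4.4444
K_W = (4C−1)/(4C−4) + 0.615/C = 16.778/13.778 + 0.1384 = 1.3561
τ₀ = 8FD/(πd³) = 8·169·6.0/(π·1.35³) = 8112/7.7295 = 1049.5 MPa
τ_max = K·τ₀ = 1.3561 × 1049.5 = 1423.2 MPa

1420 MPa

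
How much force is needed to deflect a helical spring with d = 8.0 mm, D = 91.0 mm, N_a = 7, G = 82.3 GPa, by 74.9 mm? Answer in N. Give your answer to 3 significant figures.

k = Gd⁴/(8D³N_a) = (82.3×10³)(8.0⁴)/(8·91.0³·7) = 7.9882 N/mm
F = k·δ = 7.9882 × 74.9 = 598.31 N

598 N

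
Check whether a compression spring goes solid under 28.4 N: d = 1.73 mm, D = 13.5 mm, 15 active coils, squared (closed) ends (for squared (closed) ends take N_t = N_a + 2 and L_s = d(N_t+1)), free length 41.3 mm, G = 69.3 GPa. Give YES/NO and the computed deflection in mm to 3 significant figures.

YES, δ = 13.5 mm

k = Gd⁴/(8D³N_a) = (69.3×10³)(1.73⁴)/(8·13.5³·15) = 2.1025 N/mm
N_t = 17; L_s = 1.73·18 = 31.14 mm; δ_solid = L₀ − L_s = 41.3 − 31.14 = 10.16 mm
δ = F/k = 28.4/2.1025 = 13.508 mm
δ ≥ δ_solid → spring goes solid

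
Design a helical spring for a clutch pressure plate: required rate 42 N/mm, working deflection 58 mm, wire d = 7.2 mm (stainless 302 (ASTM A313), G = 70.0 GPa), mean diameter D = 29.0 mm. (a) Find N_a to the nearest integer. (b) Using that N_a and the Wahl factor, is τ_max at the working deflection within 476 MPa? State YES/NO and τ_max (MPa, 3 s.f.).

N_a = Gd⁴/(8D³k) = (70.0×10³)(7.2⁴)/(8·29.0³·42) = 22.96 → N_a = 23
Actual rate k = Gd⁴/(8D³·23) = 41.92 N/mm
Working load F = kδ = 41.92·58 = 2431.3 N
C = 29.0/7.2 = 4.0278; K_W = (4C−1)/(4C−4)+0.615/C = 1.4004
τ_max = K_W·8FD/(πd³) = 1.4004·481.04 = 673.65 MPa
τ_max > 476 MPa → exceeds allowable

(a) 23 coils; (b) NO, τ_max = 674 MPa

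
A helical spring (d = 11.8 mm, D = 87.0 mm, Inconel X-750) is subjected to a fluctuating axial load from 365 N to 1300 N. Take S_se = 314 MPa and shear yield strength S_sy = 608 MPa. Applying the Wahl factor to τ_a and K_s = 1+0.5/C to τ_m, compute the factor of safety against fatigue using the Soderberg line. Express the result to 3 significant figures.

C = D/d = 87.0/11.8 = 7.3729; K_W = (4C−1)/(4C−4)+0.615/C = 1.2011; K_s = 1+0.5/C = 1.0678
F_a = (F_max−F_min)/2 = 467.5 N; F_m = (F_max+F_min)/2 = 832.5 N
τ_a = K_W·8F_aD/(πd³) = 1.2011 × 63.037 = 75.714 MPa
τ_m = K_s·8F_mD/(πd³) = 1.0678 × 112.25 = 119.87 MPa
Soderberg: 1/n_f = τ_a/S_se + τ_m/S_sy = 75.714/314 + 119.87/608 = 0.24113 + 0.19715 = 0.43827
n_f = 1/0.43827 = 2.282

2.28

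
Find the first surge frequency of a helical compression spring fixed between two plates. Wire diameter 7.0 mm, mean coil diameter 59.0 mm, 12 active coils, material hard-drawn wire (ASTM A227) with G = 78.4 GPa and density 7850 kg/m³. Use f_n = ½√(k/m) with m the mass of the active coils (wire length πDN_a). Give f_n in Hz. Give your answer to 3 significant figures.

k = Gd⁴/(8D³N_a) = (78.4×10³)(7.0⁴)/(8·59.0³·12) = 9.5473 N/mm = 9547.3 N/m
Wire length L = πDN_a = π·59.0·12 = 2224.2 mm
m = ρ·(πd²/4)·L = 7850 × 38.485×10⁻⁶ m² × 2.2242 m = 0.67195 kg
f_n = ½√(k/m) = 0.5·√(9547.3/0.67195) = 0.5·√(14208) = 59.599 Hz

59.6 Hz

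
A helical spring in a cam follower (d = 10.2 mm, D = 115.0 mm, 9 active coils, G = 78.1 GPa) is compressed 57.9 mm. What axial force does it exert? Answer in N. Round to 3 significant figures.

k = Gd⁴/(8D³N_a) = (78.1×10³)(10.2⁴)/(8·115.0³·9) = 7.7201 N/mm
F = k·δ = 7.7201 × 57.9 = 447 N

447 N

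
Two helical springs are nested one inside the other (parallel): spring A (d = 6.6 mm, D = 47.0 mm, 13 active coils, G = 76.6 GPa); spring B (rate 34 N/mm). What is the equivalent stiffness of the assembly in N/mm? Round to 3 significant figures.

47.5 N/mm

k_A = Gd⁴/(8D³N_a) = (76.6×10³)(6.6⁴)/(8·47.0³·13) = 13.461 N/mm
Parallel: k_eq = 13.461 + 34 = 47.461 N/mm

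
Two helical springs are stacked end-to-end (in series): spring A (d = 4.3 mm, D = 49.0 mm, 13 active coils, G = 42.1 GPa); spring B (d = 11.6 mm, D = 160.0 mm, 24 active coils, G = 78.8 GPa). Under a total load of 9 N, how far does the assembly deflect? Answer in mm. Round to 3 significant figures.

12.6 mm

k_A = Gd⁴/(8D³N_a) = (42.1×10³)(4.3⁴)/(8·49.0³·13) = 1.1763 N/mm
k_B = Gd⁴/(8D³N_a) = (78.8×10³)(11.6⁴)/(8·160.0³·24) = 1.8142 N/mm
Series: 1/k_eq = 1/1.1763 + 1/1.8142 = 1.4013; k_eq = 0.71363 N/mm
δ = F/k_eq = 9/0.71363 = 12.612 mm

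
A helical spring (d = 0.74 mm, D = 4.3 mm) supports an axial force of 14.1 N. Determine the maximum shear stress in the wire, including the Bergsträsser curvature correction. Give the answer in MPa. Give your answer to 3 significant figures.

475 MPa

Spring index C = D/d = 4.3/0.74 = 5.8108
K_B = (4C+2)/(4C−3) = 25.243/20.243 = 1.2470
τ₀ = 8FD/(πd³) = 8·14.1·4.3/(π·0.74³) = 485.04/1.273 = 381.01 MPa
τ_max = K·τ₀ = 1.2470 × 381.01 = 475.11 MPa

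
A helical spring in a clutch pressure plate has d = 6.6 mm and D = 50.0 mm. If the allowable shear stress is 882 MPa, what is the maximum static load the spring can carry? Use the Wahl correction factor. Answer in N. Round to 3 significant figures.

1670 N

C = D/d = 50.0/6.6 = 7.5758
K_W = (4C−1)/(4C−4) + 0.615/C = 29.303/26.303 + 0.0812 = 1.1952
τ_max = K·8FD/(πd³) → F_max = τ_allow·πd³/(8DK)
F_max = 882·π·6.6³/(8·50.0·1.1952) = 7.9662e+05/478.09 = 1666.2 N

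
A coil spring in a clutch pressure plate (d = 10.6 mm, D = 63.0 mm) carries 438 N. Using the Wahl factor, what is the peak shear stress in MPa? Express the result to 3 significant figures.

74.1 MPa

Spring index C = D/d = 63.0/10.6 = 5.9434
K_W = (4C−1)/(4C−4) + 0.615/C = 22.774/19.774 + 0.1035 = 1.2552
τ₀ = 8FD/(πd³) = 8·438·63.0/(π·10.6³) = 220752/3741.7 = 58.998 MPa
τ_max = K·τ₀ = 1.2552 × 58.998 = 74.054 MPa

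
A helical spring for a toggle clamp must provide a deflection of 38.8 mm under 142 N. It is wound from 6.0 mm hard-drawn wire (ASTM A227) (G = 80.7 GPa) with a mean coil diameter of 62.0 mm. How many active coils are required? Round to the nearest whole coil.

15

Required rate k = F/δ = 142/38.8 = 3.6598 N/mm
N_a = Gd⁴/(8D³k) = (80.7×10³ × 6.0⁴)/(8 × 62.0³ × 3.6598)
    = 1.04587e+08 / 6.97785e+06 = 14.99 → 15 coils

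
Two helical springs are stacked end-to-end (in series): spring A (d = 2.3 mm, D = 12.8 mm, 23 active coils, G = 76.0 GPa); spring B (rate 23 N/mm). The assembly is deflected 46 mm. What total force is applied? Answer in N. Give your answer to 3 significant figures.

k_A = Gd⁴/(8D³N_a) = (76.0×10³)(2.3⁴)/(8·12.8³·23) = 5.5116 N/mm
Series: 1/k_eq = 1/5.5116 + 1/23 = 0.22491; k_eq = 4.4461 N/mm
F = k_eq·δ = 4.4461·46 = 204.52 N

205 N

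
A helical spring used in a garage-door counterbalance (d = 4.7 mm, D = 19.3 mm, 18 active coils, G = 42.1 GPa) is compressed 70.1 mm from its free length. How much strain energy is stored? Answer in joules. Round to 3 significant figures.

48.8 J

k = Gd⁴/(8D³N_a) = (42.1×10³)(4.7⁴)/(8·19.3³·18) = 19.844 N/mm
U = ½kδ² = 0.5 × 19.844 × 70.1² = 48758 N·mm = 48.758 J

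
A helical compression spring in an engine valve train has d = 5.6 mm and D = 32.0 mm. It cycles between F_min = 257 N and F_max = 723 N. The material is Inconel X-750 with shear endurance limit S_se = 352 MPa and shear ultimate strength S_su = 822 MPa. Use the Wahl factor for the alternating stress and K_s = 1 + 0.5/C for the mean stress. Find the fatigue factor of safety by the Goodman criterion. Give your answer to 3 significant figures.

C = D/d = 32.0/5.6 = 5.7143; K_W = (4C−1)/(4C−4)+0.615/C = 1.2667; K_s = 1+0.5/C = 1.0875
F_a = (F_max−F_min)/2 = 233 N; F_m = (F_max+F_min)/2 = 490 N
τ_a = K_W·8F_aD/(πd³) = 1.2667 × 108.11 = 136.95 MPa
τ_m = K_s·8F_mD/(πd³) = 1.0875 × 227.36 = 247.26 MPa
Goodman: 1/n_f = τ_a/S_se + τ_m/S_su = 136.95/352 + 247.26/822 = 0.38906 + 0.30080 = 0.68986
n_f = 1/0.68986 = 1.45

1.45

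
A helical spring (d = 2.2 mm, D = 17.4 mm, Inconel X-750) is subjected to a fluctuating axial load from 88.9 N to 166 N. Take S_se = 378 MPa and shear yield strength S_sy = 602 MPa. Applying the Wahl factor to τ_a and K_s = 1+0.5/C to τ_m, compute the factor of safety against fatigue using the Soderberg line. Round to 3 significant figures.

0.694

C = D/d = 17.4/2.2 = 7.9091; K_W = (4C−1)/(4C−4)+0.615/C = 1.1863; K_s = 1+0.5/C = 1.0632
F_a = (F_max−F_min)/2 = 38.55 N; F_m = (F_max+F_min)/2 = 127.45 N
τ_a = K_W·8F_aD/(πd³) = 1.1863 × 160.42 = 190.3 MPa
τ_m = K_s·8F_mD/(πd³) = 1.0632 × 530.35 = 563.88 MPa
Soderberg: 1/n_f = τ_a/S_se + τ_m/S_sy = 190.3/378 + 563.88/602 = 0.50345 + 0.93667 = 1.4401
n_f = 1/1.4401 = 0.6944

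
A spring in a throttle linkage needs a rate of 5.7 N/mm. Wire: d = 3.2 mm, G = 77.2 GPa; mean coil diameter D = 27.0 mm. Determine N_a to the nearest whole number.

9

N_a = Gd⁴/(8D³k) = (77.2×10³ × 3.2⁴)/(8 × 27.0³ × 5.7)
    = 8.09501e+06 / 897545 = 9.019 → 9 coils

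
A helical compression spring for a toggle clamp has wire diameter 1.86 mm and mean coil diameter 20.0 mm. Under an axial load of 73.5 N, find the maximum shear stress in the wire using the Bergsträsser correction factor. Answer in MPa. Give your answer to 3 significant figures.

Spring index C = D/d = 20.0/1.86 = 10.7527
K_B = (4C+2)/(4C−3) = 45.011/40.011 = 1.1250
τ₀ = 8FD/(πd³) = 8·73.5·20.0/(π·1.86³) = 11760/20.216 = 581.73 MPa
τ_max = K·τ₀ = 1.1250 × 581.73 = 654.42 MPa

654 MPa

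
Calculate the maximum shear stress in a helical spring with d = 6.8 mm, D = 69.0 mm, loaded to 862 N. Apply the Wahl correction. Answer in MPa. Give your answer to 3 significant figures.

550 MPa

Spring index C = D/d = 69.0/6.8 = 10.1471
K_W = (4C−1)/(4C−4) + 0.615/C = 39.588/36.588 + 0.0606 = 1.1426
τ₀ = 8FD/(πd³) = 8·862·69.0/(π·6.8³) = 475824/987.82 = 481.69 MPa
τ_max = K·τ₀ = 1.1426 × 481.69 = 550.38 MPa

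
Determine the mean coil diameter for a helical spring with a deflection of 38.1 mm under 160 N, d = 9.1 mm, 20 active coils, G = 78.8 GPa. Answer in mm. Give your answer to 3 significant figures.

Required rate k = F/δ = 160/38.1 = 4.1995 N/mm
D = (Gd⁴/(8N_a·k))^(1/3) = (78.8×10³·9.1⁴/(8·20·4.1995))^(1/3)
  = (804224)^(1/3) = 92.9949 mm

93.0 mm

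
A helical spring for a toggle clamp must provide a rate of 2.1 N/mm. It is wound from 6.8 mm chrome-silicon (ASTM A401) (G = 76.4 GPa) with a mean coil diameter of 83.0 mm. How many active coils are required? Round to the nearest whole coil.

N_a = Gd⁴/(8D³k) = (76.4×10³ × 6.8⁴)/(8 × 83.0³ × 2.1)
    = 1.63354e+08 / 9.60602e+06 = 17.01 → 17 coils

17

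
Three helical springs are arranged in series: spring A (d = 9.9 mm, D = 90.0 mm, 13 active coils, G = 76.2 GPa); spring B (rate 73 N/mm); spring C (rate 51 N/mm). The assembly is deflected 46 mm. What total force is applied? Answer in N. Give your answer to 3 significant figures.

k_A = Gd⁴/(8D³N_a) = (76.2×10³)(9.9⁴)/(8·90.0³·13) = 9.6546 N/mm
Series: 1/k_eq = 1/9.6546 + 1/73 + 1/51 = 0.13688; k_eq = 7.3055 N/mm
F = k_eq·δ = 7.3055·46 = 336.05 N

336 N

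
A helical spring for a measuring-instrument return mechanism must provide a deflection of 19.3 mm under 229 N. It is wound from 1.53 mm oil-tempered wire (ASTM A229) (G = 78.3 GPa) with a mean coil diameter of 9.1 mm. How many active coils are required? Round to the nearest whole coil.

6

Required rate k = F/δ = 229/19.3 = 11.865 N/mm
N_a = Gd⁴/(8D³k) = (78.3×10³ × 1.53⁴)/(8 × 9.1³ × 11.865)
    = 429069 / 71530.7 = 5.998 → 6 coils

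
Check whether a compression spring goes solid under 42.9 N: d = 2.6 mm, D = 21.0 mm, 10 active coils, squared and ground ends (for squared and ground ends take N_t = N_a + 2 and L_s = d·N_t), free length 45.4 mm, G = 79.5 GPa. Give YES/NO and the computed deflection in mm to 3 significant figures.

NO, δ = 8.75 mm

k = Gd⁴/(8D³N_a) = (79.5×10³)(2.6⁴)/(8·21.0³·10) = 4.9036 N/mm
N_t = 12; L_s = 2.6·12 = 31.2 mm; δ_solid = L₀ − L_s = 45.4 − 31.2 = 14.2 mm
δ = F/k = 42.9/4.9036 = 8.7487 mm
δ < δ_solid → spring does not go solid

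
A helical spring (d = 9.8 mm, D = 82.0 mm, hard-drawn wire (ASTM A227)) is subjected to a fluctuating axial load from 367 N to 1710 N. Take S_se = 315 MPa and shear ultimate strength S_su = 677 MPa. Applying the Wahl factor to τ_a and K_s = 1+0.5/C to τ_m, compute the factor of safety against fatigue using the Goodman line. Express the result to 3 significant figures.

C = D/d = 82.0/9.8 = 8.3673; K_W = (4C−1)/(4C−4)+0.615/C = 1.1753; K_s = 1+0.5/C = 1.0598
F_a = (F_max−F_min)/2 = 671.5 N; F_m = (F_max+F_min)/2 = 1038.5 N
τ_a = K_W·8F_aD/(πd³) = 1.1753 × 148.98 = 175.09 MPa
τ_m = K_s·8F_mD/(πd³) = 1.0598 × 230.4 = 244.17 MPa
Goodman: 1/n_f = τ_a/S_se + τ_m/S_su = 175.09/315 + 244.17/677 = 0.55585 + 0.36066 = 0.91651
n_f = 1/0.91651 = 1.091

1.09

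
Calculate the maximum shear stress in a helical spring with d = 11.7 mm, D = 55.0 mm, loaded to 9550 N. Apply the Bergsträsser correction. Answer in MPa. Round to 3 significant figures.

Spring index C = D/d = 55.0/11.7 = 4.7009
K_B = (4C+2)/(4C−3) = 20.803/15.803 = 1.3164
τ₀ = 8FD/(πd³) = 8·9550·55.0/(π·11.7³) = 4.202e+06/5031.6 = 835.12 MPa
τ_max = K·τ₀ = 1.3164 × 835.12 = 1099.3 MPa

1100 MPa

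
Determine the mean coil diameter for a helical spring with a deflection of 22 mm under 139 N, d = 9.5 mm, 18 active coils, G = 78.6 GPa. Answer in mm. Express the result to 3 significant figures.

Required rate k = F/δ = 139/22 = 6.3182 N/mm
D = (Gd⁴/(8N_a·k))^(1/3) = (78.6×10³·9.5⁴/(8·18·6.3182))^(1/3)
  = (703659)^(1/3) = 88.9448 mm

88.9 mm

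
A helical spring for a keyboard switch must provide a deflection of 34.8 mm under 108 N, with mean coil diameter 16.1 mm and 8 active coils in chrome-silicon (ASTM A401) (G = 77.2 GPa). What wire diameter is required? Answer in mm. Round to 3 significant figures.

Required rate k = F/δ = 108/34.8 = 3.1034 N/mm
d = (8D³N_a·k / G)^(1/4) = (8·16.1³·8·3.1034 / (77.2×10³))^0.25
  = (10.737)^0.25 = 1.8102 mm

1.81 mm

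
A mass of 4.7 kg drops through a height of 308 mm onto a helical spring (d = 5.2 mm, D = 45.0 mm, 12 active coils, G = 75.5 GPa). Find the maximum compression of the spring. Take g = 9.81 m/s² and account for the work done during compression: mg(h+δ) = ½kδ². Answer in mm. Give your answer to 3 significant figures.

74.8 mm

k = Gd⁴/(8D³N_a) = (75.5×10³)(5.2⁴)/(8·45.0³·12) = 6.3103 N/mm
W = mg = 4.7 × 9.81 = 46.107 N
½kδ² − Wδ − Wh = 0 → δ = (W + √(W² + 2kWh))/k
δ = (46.107 + √(2125.9 + 179225))/6.3103 = (46.107 + 425.85)/6.3103 = 74.792 mm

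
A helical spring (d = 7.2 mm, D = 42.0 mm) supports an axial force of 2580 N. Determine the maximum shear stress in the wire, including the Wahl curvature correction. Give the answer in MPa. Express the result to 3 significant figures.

932 MPa

Spring index C = D/d = 42.0/7.2 = 5.8333
K_W = (4C−1)/(4C−4) + 0.615/C = 22.333/19.333 + 0.1054 = 1.2606
τ₀ = 8FD/(πd³) = 8·2580·42.0/(π·7.2³) = 866880/1172.6 = 739.28 MPa
τ_max = K·τ₀ = 1.2606 × 739.28 = 931.94 MPa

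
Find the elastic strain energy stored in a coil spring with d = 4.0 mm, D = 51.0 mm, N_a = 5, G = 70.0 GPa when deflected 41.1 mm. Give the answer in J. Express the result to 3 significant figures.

k = Gd⁴/(8D³N_a) = (70.0×10³)(4.0⁴)/(8·51.0³·5) = 3.3773 N/mm
U = ½kδ² = 0.5 × 3.3773 × 41.1² = 2852.5 N·mm = 2.8525 J

2.85 J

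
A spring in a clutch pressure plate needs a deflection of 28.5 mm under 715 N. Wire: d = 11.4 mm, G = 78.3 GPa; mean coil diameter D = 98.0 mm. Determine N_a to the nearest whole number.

Required rate k = F/δ = 715/28.5 = 25.088 N/mm
N_a = Gd⁴/(8D³k) = (78.3×10³ × 11.4⁴)/(8 × 98.0³ × 25.088)
    = 1.32246e+09 / 1.88899e+08 = 7.001 → 7 coils

7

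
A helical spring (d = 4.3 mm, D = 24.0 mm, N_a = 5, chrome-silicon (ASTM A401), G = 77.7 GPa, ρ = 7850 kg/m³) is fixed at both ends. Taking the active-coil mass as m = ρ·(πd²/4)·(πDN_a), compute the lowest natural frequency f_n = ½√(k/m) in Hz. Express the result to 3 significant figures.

529 Hz

k = Gd⁴/(8D³N_a) = (77.7×10³)(4.3⁴)/(8·24.0³·5) = 48.04 N/mm = 48040 N/m
Wire length L = πDN_a = π·24.0·5 = 376.99 mm
m = ρ·(πd²/4)·L = 7850 × 14.522×10⁻⁶ m² × 0.37699 m = 0.042976 kg
f_n = ½√(k/m) = 0.5·√(48040/0.042976) = 0.5·√(1.1178e+06) = 528.64 Hz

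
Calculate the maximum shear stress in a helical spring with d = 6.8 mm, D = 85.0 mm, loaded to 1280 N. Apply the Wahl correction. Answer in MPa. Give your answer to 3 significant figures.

982 MPa

Spring index C = D/d = 85.0/6.8 = 12.5000
K_W = (4C−1)/(4C−4) + 0.615/C = 49.000/46.000 + 0.0492 = 1.1144
τ₀ = 8FD/(πd³) = 8·1280·85.0/(π·6.8³) = 870400/987.82 = 881.13 MPa
τ_max = K·τ₀ = 1.1144 × 881.13 = 981.95 MPa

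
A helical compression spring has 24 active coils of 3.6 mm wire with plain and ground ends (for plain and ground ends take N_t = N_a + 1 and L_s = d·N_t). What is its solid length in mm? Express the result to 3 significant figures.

90.0 mm

plain and ground ends: N_t = N_a + 1 = 24 + 1 = 25
L_s = d·N_t = 3.6 × 25 = 90 mm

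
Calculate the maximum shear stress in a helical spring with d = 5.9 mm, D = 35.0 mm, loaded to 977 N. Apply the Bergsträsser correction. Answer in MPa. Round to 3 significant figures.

Spring index C = D/d = 35.0/5.9 = 5.9322
K_B = (4C+2)/(4C−3) = 25.729/20.729 = 1.2412
τ₀ = 8FD/(πd³) = 8·977·35.0/(π·5.9³) = 273560/645.22 = 423.98 MPa
τ_max = K·τ₀ = 1.2412 × 423.98 = 526.25 MPa

526 MPa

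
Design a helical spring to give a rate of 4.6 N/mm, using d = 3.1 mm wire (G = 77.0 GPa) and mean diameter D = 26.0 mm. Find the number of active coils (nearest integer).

11

N_a = Gd⁴/(8D³k) = (77.0×10³ × 3.1⁴)/(8 × 26.0³ × 4.6)
    = 7.11111e+06 / 646797 = 10.99 → 11 coils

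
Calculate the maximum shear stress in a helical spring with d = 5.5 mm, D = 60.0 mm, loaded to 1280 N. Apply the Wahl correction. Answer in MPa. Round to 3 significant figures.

1330 MPa

Spring index C = D/d = 60.0/5.5 = 10.9091
K_W = (4C−1)/(4C−4) + 0.615/C = 42.636/39.636 + 0.0564 = 1.1321
τ₀ = 8FD/(πd³) = 8·1280·60.0/(π·5.5³) = 614400/522.68 = 1175.5 MPa
τ_max = K·τ₀ = 1.1321 × 1175.5 = 1330.7 MPa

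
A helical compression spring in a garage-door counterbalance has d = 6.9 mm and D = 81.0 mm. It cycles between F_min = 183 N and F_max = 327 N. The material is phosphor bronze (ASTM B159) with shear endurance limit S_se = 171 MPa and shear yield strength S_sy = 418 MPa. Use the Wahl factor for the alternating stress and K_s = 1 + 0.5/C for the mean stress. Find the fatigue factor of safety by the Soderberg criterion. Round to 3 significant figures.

1.44

C = D/d = 81.0/6.9 = 11.7391; K_W = (4C−1)/(4C−4)+0.615/C = 1.1222; K_s = 1+0.5/C = 1.0426
F_a = (F_max−F_min)/2 = 72 N; F_m = (F_max+F_min)/2 = 255 N
τ_a = K_W·8F_aD/(πd³) = 1.1222 × 45.207 = 50.733 MPa
τ_m = K_s·8F_mD/(πd³) = 1.0426 × 160.11 = 166.93 MPa
Soderberg: 1/n_f = τ_a/S_se + τ_m/S_sy = 50.733/171 + 166.93/418 = 0.29668 + 0.39935 = 0.69604
n_f = 1/0.69604 = 1.437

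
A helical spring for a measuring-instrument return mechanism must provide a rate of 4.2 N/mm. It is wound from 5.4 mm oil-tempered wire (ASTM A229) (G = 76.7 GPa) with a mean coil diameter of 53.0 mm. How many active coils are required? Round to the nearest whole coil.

13

N_a = Gd⁴/(8D³k) = (76.7×10³ × 5.4⁴)/(8 × 53.0³ × 4.2)
    = 6.52184e+07 / 5.00227e+06 = 13.04 → 13 coils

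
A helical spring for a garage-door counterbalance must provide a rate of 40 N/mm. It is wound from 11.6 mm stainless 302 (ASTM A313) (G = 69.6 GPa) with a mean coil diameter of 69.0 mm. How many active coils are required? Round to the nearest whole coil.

N_a = Gd⁴/(8D³k) = (69.6×10³ × 11.6⁴)/(8 × 69.0³ × 40)
    = 1.2602e+09 / 1.05123e+08 = 11.99 → 12 coils

12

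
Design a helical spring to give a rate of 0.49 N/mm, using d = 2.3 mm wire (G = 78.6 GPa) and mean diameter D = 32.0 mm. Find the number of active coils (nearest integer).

17

N_a = Gd⁴/(8D³k) = (78.6×10³ × 2.3⁴)/(8 × 32.0³ × 0.49)
    = 2.19955e+06 / 128451 = 17.12 → 17 coils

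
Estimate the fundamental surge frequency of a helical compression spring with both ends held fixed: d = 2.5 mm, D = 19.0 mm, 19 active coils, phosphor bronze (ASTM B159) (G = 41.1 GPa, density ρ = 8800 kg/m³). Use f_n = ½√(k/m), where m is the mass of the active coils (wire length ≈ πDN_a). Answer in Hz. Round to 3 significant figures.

k = Gd⁴/(8D³N_a) = (41.1×10³)(2.5⁴)/(8·19.0³·19) = 1.5399 N/mm = 1539.9 N/m
Wire length L = πDN_a = π·19.0·19 = 1134.1 mm
m = ρ·(πd²/4)·L = 8800 × 4.9087×10⁻⁶ m² × 1.1341 m = 0.04899 kg
f_n = ½√(k/m) = 0.5·√(1539.9/0.04899) = 0.5·√(31433) = 88.647 Hz

88.6 Hz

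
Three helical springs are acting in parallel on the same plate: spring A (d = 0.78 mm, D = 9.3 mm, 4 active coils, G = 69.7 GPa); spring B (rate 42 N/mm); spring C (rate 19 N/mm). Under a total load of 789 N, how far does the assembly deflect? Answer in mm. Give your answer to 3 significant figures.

k_A = Gd⁴/(8D³N_a) = (69.7×10³)(0.78⁴)/(8·9.3³·4) = 1.0023 N/mm
Parallel: k_eq = 1.0023 + 42 + 19 = 62.002 N/mm
δ = F/k_eq = 789/62.002 = 12.725 mm

12.7 mm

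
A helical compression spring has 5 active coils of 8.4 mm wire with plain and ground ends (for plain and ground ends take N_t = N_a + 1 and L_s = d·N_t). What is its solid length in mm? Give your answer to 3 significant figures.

plain and ground ends: N_t = N_a + 1 = 5 + 1 = 6
L_s = d·N_t = 8.4 × 6 = 50.4 mm

50.4 mm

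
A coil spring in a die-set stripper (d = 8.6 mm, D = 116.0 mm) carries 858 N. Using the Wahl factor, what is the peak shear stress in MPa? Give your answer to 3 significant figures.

Spring index C = D/d = 116.0/8.6 = 13.4884
K_W = (4C−1)/(4C−4) + 0.615/C = 52.953/49.953 + 0.0456 = 1.1057
τ₀ = 8FD/(πd³) = 8·858·116.0/(π·8.6³) = 796224/1998.2 = 398.46 MPa
τ_max = K·τ₀ = 1.1057 × 398.46 = 440.56 MPa

441 MPa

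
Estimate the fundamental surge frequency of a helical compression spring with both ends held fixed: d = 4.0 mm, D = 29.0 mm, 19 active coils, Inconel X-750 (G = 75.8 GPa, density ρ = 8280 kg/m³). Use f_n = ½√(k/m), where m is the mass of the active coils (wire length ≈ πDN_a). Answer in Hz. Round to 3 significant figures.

k = Gd⁴/(8D³N_a) = (75.8×10³)(4.0⁴)/(8·29.0³·19) = 5.2345 N/mm = 5234.5 N/m
Wire length L = πDN_a = π·29.0·19 = 1731 mm
m = ρ·(πd²/4)·L = 8280 × 12.566×10⁻⁶ m² × 1.731 m = 0.18011 kg
f_n = ½√(k/m) = 0.5·√(5234.5/0.18011) = 0.5·√(29062) = 85.238 Hz

85.2 Hz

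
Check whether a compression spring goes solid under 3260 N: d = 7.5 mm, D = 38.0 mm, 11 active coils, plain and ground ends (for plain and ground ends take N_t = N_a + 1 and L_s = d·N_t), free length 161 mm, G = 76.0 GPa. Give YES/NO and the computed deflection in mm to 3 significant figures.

k = Gd⁴/(8D³N_a) = (76.0×10³)(7.5⁴)/(8·38.0³·11) = 49.8 N/mm
N_t = 12; L_s = 7.5·12 = 90 mm; δ_solid = L₀ − L_s = 161 − 90 = 71 mm
δ = F/k = 3260/49.8 = 65.462 mm
δ < δ_solid → spring does not go solid

NO, δ = 65.5 mm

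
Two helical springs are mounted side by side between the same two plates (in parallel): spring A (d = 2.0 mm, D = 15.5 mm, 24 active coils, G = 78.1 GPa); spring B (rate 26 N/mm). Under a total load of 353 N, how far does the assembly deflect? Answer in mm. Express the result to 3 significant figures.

k_A = Gd⁴/(8D³N_a) = (78.1×10³)(2.0⁴)/(8·15.5³·24) = 1.7477 N/mm
Parallel: k_eq = 1.7477 + 26 = 27.748 N/mm
δ = F/k_eq = 353/27.748 = 12.722 mm

12.7 mm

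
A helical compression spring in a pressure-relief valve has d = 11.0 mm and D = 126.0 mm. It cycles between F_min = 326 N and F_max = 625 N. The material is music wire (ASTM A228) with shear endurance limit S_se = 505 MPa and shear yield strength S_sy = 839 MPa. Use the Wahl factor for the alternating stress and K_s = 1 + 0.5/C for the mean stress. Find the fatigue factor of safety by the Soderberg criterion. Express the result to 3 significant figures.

4.49

C = D/d = 126.0/11.0 = 11.4545; K_W = (4C−1)/(4C−4)+0.615/C = 1.1254; K_s = 1+0.5/C = 1.0437
F_a = (F_max−F_min)/2 = 149.5 N; F_m = (F_max+F_min)/2 = 475.5 N
τ_a = K_W·8F_aD/(πd³) = 1.1254 × 36.039 = 40.559 MPa
τ_m = K_s·8F_mD/(πd³) = 1.0437 × 114.63 = 119.63 MPa
Soderberg: 1/n_f = τ_a/S_se + τ_m/S_sy = 40.559/505 + 119.63/839 = 0.08032 + 0.14259 = 0.2229
n_f = 1/0.2229 = 4.486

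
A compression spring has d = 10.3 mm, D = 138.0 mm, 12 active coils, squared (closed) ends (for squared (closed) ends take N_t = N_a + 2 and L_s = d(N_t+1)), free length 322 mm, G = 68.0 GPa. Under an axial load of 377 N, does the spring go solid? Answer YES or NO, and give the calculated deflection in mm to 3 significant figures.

NO, δ = 124 mm

k = Gd⁴/(8D³N_a) = (68.0×10³)(10.3⁴)/(8·138.0³·12) = 3.0335 N/mm
N_t = 14; L_s = 10.3·15 = 154.5 mm; δ_solid = L₀ − L_s = 322 − 154.5 = 167.5 mm
δ = F/k = 377/3.0335 = 124.28 mm
δ < δ_solid → spring does not go solid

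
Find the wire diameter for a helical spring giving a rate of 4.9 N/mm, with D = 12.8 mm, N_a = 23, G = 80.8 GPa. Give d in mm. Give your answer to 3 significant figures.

d = (8D³N_a·k / G)^(1/4) = (8·12.8³·23·4.9 / (80.8×10³))^0.25
  = (23.401)^0.25 = 2.1994 mm

2.20 mm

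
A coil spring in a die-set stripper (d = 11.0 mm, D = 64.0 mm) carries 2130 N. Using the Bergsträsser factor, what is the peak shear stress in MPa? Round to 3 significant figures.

325 MPa

Spring index C = D/d = 64.0/11.0 = 5.8182
K_B = (4C+2)/(4C−3) = 25.273/20.273 = 1.2466
τ₀ = 8FD/(πd³) = 8·2130·64.0/(π·11.0³) = 1.09056e+06/4181.5 = 260.81 MPa
τ_max = K·τ₀ = 1.2466 × 260.81 = 325.13 MPa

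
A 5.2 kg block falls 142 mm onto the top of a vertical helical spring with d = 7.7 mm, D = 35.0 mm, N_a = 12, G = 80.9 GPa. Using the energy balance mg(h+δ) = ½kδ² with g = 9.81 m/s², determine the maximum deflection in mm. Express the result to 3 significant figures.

k = Gd⁴/(8D³N_a) = (80.9×10³)(7.7⁴)/(8·35.0³·12) = 69.093 N/mm
W = mg = 5.2 × 9.81 = 51.012 N
½kδ² − Wδ − Wh = 0 → δ = (W + √(W² + 2kWh))/k
δ = (51.012 + √(2602.2 + 1.00098e+06))/69.093 = (51.012 + 1001.8)/69.093 = 15.237 mm

15.2 mm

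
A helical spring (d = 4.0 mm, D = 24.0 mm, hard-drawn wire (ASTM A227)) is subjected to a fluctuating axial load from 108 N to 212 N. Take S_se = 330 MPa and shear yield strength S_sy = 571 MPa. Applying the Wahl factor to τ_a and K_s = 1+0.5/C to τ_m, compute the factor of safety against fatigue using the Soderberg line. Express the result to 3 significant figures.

2.09

C = D/d = 24.0/4.0 = 6.0000; K_W = (4C−1)/(4C−4)+0.615/C = 1.2525; K_s = 1+0.5/C = 1.0833
F_a = (F_max−F_min)/2 = 52 N; F_m = (F_max+F_min)/2 = 160 N
τ_a = K_W·8F_aD/(πd³) = 1.2525 × 49.656 = 62.195 MPa
τ_m = K_s·8F_mD/(πd³) = 1.0833 × 152.79 = 165.52 MPa
Soderberg: 1/n_f = τ_a/S_se + τ_m/S_sy = 62.195/330 + 165.52/571 = 0.18847 + 0.28988 = 0.47835
n_f = 1/0.47835 = 2.091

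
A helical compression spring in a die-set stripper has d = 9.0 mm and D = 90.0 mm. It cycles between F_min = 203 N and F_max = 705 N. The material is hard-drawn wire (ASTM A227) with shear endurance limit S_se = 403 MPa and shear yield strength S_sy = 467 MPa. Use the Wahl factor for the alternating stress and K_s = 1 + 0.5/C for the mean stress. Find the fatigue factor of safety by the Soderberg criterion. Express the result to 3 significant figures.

1.83

C = D/d = 90.0/9.0 = 10.0000; K_W = (4C−1)/(4C−4)+0.615/C = 1.1448; K_s = 1+0.5/C = 1.0500
F_a = (F_max−F_min)/2 = 251 N; F_m = (F_max+F_min)/2 = 454 N
τ_a = K_W·8F_aD/(πd³) = 1.1448 × 78.909 = 90.338 MPa
τ_m = K_s·8F_mD/(πd³) = 1.0500 × 142.73 = 149.87 MPa
Soderberg: 1/n_f = τ_a/S_se + τ_m/S_sy = 90.338/403 + 149.87/467 = 0.22416 + 0.32091 = 0.54507
n_f = 1/0.54507 = 1.835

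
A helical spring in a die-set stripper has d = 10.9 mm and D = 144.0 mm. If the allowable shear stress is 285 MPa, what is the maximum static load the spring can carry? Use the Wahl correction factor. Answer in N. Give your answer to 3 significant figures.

C = D/d = 144.0/10.9 = 13.2110
K_W = (4C−1)/(4C−4) + 0.615/C = 51.844/48.844 + 0.0466 = 1.1080
τ_max = K·8FD/(πd³) → F_max = τ_allow·πd³/(8DK)
F_max = 285·π·10.9³/(8·144.0·1.1080) = 1.1595e+06/1276.4 = 908.43 N

908 N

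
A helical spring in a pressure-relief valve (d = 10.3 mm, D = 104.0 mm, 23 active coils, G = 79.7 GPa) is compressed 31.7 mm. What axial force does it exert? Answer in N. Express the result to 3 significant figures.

137 N

k = Gd⁴/(8D³N_a) = (79.7×10³)(10.3⁴)/(8·104.0³·23) = 4.334 N/mm
F = k·δ = 4.334 × 31.7 = 137.39 N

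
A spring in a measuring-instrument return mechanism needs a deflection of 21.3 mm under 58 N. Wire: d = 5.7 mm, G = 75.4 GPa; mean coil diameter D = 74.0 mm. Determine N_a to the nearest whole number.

Required rate k = F/δ = 58/21.3 = 2.723 N/mm
N_a = Gd⁴/(8D³k) = (75.4×10³ × 5.7⁴)/(8 × 74.0³ × 2.723)
    = 7.95922e+07 / 8.82741e+06 = 9.016 → 9 coils

9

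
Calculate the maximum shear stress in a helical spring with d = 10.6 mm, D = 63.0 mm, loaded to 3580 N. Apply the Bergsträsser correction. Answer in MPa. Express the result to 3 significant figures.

598 MPa

Spring index C = D/d = 63.0/10.6 = 5.9434
K_B = (4C+2)/(4C−3) = 25.774/20.774 = 1.2407
τ₀ = 8FD/(πd³) = 8·3580·63.0/(π·10.6³) = 1.80432e+06/3741.7 = 482.22 MPa
τ_max = K·τ₀ = 1.2407 × 482.22 = 598.29 MPa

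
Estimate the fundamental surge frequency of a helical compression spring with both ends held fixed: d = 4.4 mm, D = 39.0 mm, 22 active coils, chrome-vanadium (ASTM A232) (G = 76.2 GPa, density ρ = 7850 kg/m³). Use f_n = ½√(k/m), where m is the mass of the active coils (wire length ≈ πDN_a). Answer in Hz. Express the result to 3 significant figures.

k = Gd⁴/(8D³N_a) = (76.2×10³)(4.4⁴)/(8·39.0³·22) = 2.7356 N/mm = 2735.6 N/m
Wire length L = πDN_a = π·39.0·22 = 2695.5 mm
m = ρ·(πd²/4)·L = 7850 × 15.205×10⁻⁶ m² × 2.6955 m = 0.32174 kg
f_n = ½√(k/m) = 0.5·√(2735.6/0.32174) = 0.5·√(8502.7) = 46.105 Hz

46.1 Hz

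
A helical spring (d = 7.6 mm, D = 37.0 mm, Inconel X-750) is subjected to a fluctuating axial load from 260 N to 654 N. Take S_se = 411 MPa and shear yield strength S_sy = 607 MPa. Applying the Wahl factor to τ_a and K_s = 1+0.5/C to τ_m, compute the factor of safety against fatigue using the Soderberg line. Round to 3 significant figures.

C = D/d = 37.0/7.6 = 4.8684; K_W = (4C−1)/(4C−4)+0.615/C = 1.3202; K_s = 1+0.5/C = 1.1027
F_a = (F_max−F_min)/2 = 197 N; F_m = (F_max+F_min)/2 = 457 N
τ_a = K_W·8F_aD/(πd³) = 1.3202 × 42.283 = 55.822 MPa
τ_m = K_s·8F_mD/(πd³) = 1.1027 × 98.088 = 108.16 MPa
Soderberg: 1/n_f = τ_a/S_se + τ_m/S_sy = 55.822/411 + 108.16/607 = 0.13582 + 0.17819 = 0.31401
n_f = 1/0.31401 = 3.185

3.18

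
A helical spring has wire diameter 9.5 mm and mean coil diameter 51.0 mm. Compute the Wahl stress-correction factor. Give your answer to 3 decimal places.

C = D/d = 51.0/9.5 = 5.3684
K_W = (4C−1)/(4C−4) + 0.615/C = 20.474/17.474 + 0.1146 = 1.2862

1.286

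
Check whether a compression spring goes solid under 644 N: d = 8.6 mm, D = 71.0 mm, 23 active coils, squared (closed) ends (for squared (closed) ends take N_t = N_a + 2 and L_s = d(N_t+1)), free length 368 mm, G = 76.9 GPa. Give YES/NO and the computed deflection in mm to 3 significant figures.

k = Gd⁴/(8D³N_a) = (76.9×10³)(8.6⁴)/(8·71.0³·23) = 6.3874 N/mm
N_t = 25; L_s = 8.6·26 = 223.6 mm; δ_solid = L₀ − L_s = 368 − 223.6 = 144.4 mm
δ = F/k = 644/6.3874 = 100.82 mm
δ < δ_solid → spring does not go solid

NO, δ = 101 mm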